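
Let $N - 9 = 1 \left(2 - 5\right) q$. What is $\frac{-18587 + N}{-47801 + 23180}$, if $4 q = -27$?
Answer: $\frac{74231}{98484} \approx 0.75374$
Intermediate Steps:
$q = - \frac{27}{4}$ ($q = \frac{1}{4} \left(-27\right) = - \frac{27}{4} \approx -6.75$)
$N = \frac{117}{4}$ ($N = 9 + 1 \left(2 - 5\right) \left(- \frac{27}{4}\right) = 9 + 1 \left(-3\right) \left(- \frac{27}{4}\right) = 9 - - \frac{81}{4} = 9 + \frac{81}{4} = \frac{117}{4} \approx 29.25$)
$\frac{-18587 + N}{-47801 + 23180} = \frac{-18587 + \frac{117}{4}}{-47801 + 23180} = - \frac{74231}{4 \left(-24621\right)} = \left(- \frac{74231}{4}\right) \left(- \frac{1}{24621}\right) = \frac{74231}{98484}$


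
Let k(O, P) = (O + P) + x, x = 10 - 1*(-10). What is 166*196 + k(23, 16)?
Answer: 32595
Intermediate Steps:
x = 20 (x = 10 + 10 = 20)
k(O, P) = 20 + O + P (k(O, P) = (O + P) + 20 = 20 + O + P)
166*196 + k(23, 16) = 166*196 + (20 + 23 + 16) = 32536 + 59 = 32595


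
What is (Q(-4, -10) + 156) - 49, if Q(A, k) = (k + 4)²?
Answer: 143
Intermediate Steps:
Q(A, k) = (4 + k)²
(Q(-4, -10) + 156) - 49 = ((4 - 10)² + 156) - 49 = ((-6)² + 156) - 49 = (36 + 156) - 49 = 192 - 49 = 143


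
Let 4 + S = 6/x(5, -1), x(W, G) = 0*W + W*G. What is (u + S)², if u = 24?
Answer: 8836/25 ≈ 353.44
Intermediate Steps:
x(W, G) = G*W (x(W, G) = 0 + G*W = G*W)
S = -26/5 (S = -4 + 6/((-1*5)) = -4 + 6/(-5) = -4 + 6*(-⅕) = -4 - 6/5 = -26/5 ≈ -5.2000)
(u + S)² = (24 - 26/5)² = (94/5)² = 8836/25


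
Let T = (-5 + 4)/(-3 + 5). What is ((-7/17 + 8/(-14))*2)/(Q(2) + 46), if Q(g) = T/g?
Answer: -312/7259 ≈ -0.042981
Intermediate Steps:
T = -½ (T = -1/2 = -1*½ = -½ ≈ -0.50000)
Q(g) = -1/(2*g)
((-7/17 + 8/(-14))*2)/(Q(2) + 46) = ((-7/17 + 8/(-14))*2)/(-½/2 + 46) = ((-7*1/17 + 8*(-1/14))*2)/(-½*½ + 46) = ((-7/17 - 4/7)*2)/(-¼ + 46) = (-117/119*2)/(183/4) = -234/119*4/183 = -312/7259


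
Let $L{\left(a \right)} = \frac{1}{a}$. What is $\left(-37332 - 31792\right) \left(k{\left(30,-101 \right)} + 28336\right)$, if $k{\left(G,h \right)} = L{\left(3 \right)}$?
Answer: $- \frac{5876162116}{3} \approx -1.9587 \cdot 10^{9}$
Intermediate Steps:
$k{\left(G,h \right)} = \frac{1}{3}$
$\left(-37332 - 31792\right) \left(k{\left(30,-101 \right)} + 28336\right) = \left(-37332 - 31792\right) \left(\frac{1}{3} + 28336\right) = \left(-69124\right) \frac{85009}{3} = - \frac{5876162116}{3}$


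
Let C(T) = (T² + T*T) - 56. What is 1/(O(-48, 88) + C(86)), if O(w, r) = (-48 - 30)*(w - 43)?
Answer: 1/21834 ≈ 4.5800e-5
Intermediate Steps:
O(w, r) = 3354 - 78*w (O(w, r) = -78*(-43 + w) = 3354 - 78*w)
C(T) = -56 + 2*T² (C(T) = (T² + T²) - 56 = 2*T² - 56 = -56 + 2*T²)
1/(O(-48, 88) + C(86)) = 1/((3354 - 78*(-48)) + (-56 + 2*86²)) = 1/((3354 + 3744) + (-56 + 2*7396)) = 1/(7098 + (-56 + 14792)) = 1/(7098 + 14736) = 1/21834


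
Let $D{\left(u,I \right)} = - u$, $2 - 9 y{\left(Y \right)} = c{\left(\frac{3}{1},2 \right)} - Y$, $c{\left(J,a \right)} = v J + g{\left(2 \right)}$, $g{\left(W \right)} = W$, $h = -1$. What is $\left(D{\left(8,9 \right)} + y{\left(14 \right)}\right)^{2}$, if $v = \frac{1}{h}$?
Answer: $\frac{3025}{81} \approx 37.346$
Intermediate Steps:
$v = -1$ ($v = \frac{1}{-1} = -1$)
$c{\left(J,a \right)} = 2 - J$ ($c{\left(J,a \right)} = - J + 2 = 2 - J$)
$y{\left(Y \right)} = \frac{1}{3} + \frac{Y}{9}$ ($y{\left(Y \right)} = \frac{2}{9} - \frac{\left(2 - \frac{3}{1}\right) - Y}{9} = \frac{2}{9} - \frac{\left(2 - 3 \cdot 1\right) - Y}{9} = \frac{2}{9} - \frac{\left(2 - 3\right) - Y}{9} = \frac{2}{9} - \frac{-1 - Y}{9} = \frac{2}{9} + \left(\frac{1}{9} + \frac{Y}{9}\right) = \frac{1}{3} + \frac{Y}{9}$)
$\left(D{\left(8,9 \right)} + y{\left(14 \right)}\right)^{2} = \left(\left(-1\right) 8 + \left(\frac{1}{3} + \frac{1}{9} \cdot 14\right)\right)^{2} = \left(-8 + \left(\frac{1}{3} + \frac{14}{9}\right)\right)^{2} = \left(-8 + \frac{17}{9}\right)^{2} = \left(- \frac{55}{9}\right)^{2} = \frac{3025}{81}$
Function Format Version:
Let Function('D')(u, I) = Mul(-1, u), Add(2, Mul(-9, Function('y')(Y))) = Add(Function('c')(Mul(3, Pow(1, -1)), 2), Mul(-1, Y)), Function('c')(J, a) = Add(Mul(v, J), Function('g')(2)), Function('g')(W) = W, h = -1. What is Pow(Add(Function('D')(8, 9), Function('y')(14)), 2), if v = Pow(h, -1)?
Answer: Rational(3025, 81) ≈ 37.346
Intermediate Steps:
v = -1 (v = Pow(-1, -1) = -1)
Function('c')(J, a) = Add(2, Mul(-1, J)) (Function('c')(J, a) = Add(Mul(-1, J), 2) = Add(2, Mul(-1, J)))
Function('y')(Y) = Add(Rational(1, 3), Mul(Rational(1, 9), Y)) (Function('y')(Y) = Add(Rational(2, 9), Mul(Rational(-1, 9), Add(Add(2, Mul(-1, Mul(3, Pow(1, -1)))), Mul(-1, Y)))) = Add(Rational(2, 9), Mul(Rational(-1, 9), Add(Add(2, Mul(-1, Mul(3, 1))), Mul(-1, Y)))) = Add(Rational(2, 9), Mul(Rational(-1, 9), Add(Add(2, Mul(-1, 3)), Mul(-1, Y)))) = Add(Rational(2, 9), Mul(Rational(-1, 9), Add(Add(2, -3), Mul(-1, Y)))) = Add(Rational(2, 9), Mul(Rational(-1, 9), Add(-1, Mul(-1, Y)))) = Add(Rational(2, 9), Add(Rational(1, 9), Mul(Rational(1, 9), Y))) = Add(Rational(1, 3), Mul(Rational(1, 9), Y)))
Pow(Add(Function('D')(8, 9), Function('y')(14)), 2) = Pow(Add(Mul(-1, 8), Add(Rational(1, 3), Mul(Rational(1, 9), 14))), 2) = Pow(Add(-8, Add(Rational(1, 3), Rational(14, 9))), 2) = Pow(Add(-8, Rational(17, 9)), 2) = Pow(Rational(-55, 9), 2) = Rational(3025, 81)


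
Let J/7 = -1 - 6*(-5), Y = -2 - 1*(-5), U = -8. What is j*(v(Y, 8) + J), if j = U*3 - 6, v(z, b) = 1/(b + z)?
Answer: -67020/11 ≈ -6092.7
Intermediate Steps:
Y = 3 (Y = -2 + 5 = 3)
J = 203 (J = 7*(-1 - 6*(-5)) = 7*(-1 + 30) = 7*29 = 203)
j = -30 (j = -8*3 - 6 = -24 - 6 = -30)
j*(v(Y, 8) + J) = -30*(1/(8 + 3) + 203) = -30*(1/11 + 203) = -30*2234/11 = -67020/11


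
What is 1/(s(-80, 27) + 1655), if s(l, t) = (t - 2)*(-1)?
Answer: 1/1630 ≈ 0.00061350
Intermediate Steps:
s(l, t) = 2 - t (s(l, t) = (-2 + t)*(-1) = 2 - t)
1/(s(-80, 27) + 1655) = 1/((2 - 1*27) + 1655) = 1/((2 - 27) + 1655) = 1/(-25 + 1655) = 1/1630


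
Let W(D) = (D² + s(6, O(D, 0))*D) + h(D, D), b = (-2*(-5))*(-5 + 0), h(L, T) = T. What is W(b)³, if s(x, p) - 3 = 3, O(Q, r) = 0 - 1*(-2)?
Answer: 9938375000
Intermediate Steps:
O(Q, r) = 2 (O(Q, r) = 0 + 2 = 2)
s(x, p) = 6 (s(x, p) = 3 + 3 = 6)
b = -50 (b = 10*(-5) = -50)
W(D) = D² + 7*D (W(D) = (D² + 6*D) + D = D² + 7*D)
W(b)³ = (-50*(7 - 50))³ = (-50*(-43))³ = 2150³ = 9938375000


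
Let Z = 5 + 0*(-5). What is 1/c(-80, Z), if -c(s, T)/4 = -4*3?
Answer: 1/48 ≈ 0.020833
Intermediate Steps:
Z = 5 (Z = 5 + 0 = 5)
c(s, T) = 48 (c(s, T) = -(-16)*3 = -4*(-12) = 48)
1/c(-80, Z) = 1/48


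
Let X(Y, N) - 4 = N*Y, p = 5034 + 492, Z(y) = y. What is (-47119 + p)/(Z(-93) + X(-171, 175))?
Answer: 41593/30014 ≈ 1.3858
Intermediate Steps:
p = 5526
X(Y, N) = 4 + N*Y
(-47119 + p)/(Z(-93) + X(-171, 175)) = (-47119 + 5526)/(-93 + (4 + 175*(-171))) = -41593/(-93 + (4 - 29925)) = -41593/(-93 - 29921) = -41593/(-30014) = -41593*(-1/30014) = 41593/30014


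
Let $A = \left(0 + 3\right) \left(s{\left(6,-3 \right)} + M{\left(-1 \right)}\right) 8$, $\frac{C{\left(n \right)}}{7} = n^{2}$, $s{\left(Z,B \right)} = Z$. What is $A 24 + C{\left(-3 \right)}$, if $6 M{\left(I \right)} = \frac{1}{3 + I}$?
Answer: $3567$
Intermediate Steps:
$M{\left(I \right)} = \frac{1}{6 \left(3 + I\right)}$
$C{\left(n \right)} = 7 n^{2}$
$A = 146$ ($A = \left(0 + 3\right) \left(6 + \frac{1}{6 \left(3 - 1\right)}\right) 8 = 3 \left(6 + \frac{1}{6 \cdot 2}\right) 8 = 3 \left(6 + \frac{1}{6} \cdot \frac{1}{2}\right) 8 = 3 \left(6 + \frac{1}{12}\right) 8 = 3 \cdot \frac{73}{12} \cdot 8 = \frac{73}{4} \cdot 8 = 146$)
$A 24 + C{\left(-3 \right)} = 146 \cdot 24 + 7 \left(-3\right)^{2} = 3504 + 7 \cdot 9 = 3504 + 63 = 3567$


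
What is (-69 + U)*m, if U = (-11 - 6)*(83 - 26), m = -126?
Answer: 130788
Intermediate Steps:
U = -969 (U = -17*57 = -969)
(-69 + U)*m = (-69 - 969)*(-126) = -1038*(-126) = 130788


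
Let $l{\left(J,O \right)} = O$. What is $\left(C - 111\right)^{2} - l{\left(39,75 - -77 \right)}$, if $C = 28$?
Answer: $6737$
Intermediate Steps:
$\left(C - 111\right)^{2} - l{\left(39,75 - -77 \right)} = \left(28 - 111\right)^{2} - \left(75 - -77\right) = \left(-83\right)^{2} - \left(75 + 77\right) = 6889 - 152 = 6737$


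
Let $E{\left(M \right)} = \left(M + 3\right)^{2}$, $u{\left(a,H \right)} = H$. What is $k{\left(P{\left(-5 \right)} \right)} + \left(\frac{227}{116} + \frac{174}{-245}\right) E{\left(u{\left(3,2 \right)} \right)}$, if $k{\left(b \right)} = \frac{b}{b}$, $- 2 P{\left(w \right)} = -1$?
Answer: $\frac{182839}{5684} \approx 32.167$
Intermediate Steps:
$P{\left(w \right)} = \frac{1}{2}$ ($P{\left(w \right)} = \left(- \frac{1}{2}\right) \left(-1\right) = \frac{1}{2}$)
$E{\left(M \right)} = \left(3 + M\right)^{2}$
$k{\left(b \right)} = 1$
$k{\left(P{\left(-5 \right)} \right)} + \left(\frac{227}{116} + \frac{174}{-245}\right) E{\left(u{\left(3,2 \right)} \right)} = 1 + \left(\frac{227}{116} + \frac{174}{-245}\right) \left(3 + 2\right)^{2} = 1 + \left(227 \cdot \frac{1}{116} + 174 \left(- \frac{1}{245}\right)\right) 5^{2} = 1 + \left(\frac{227}{116} - \frac{174}{245}\right) 25 = 1 + \frac{35431}{28420} \cdot 25 = 1 + \frac{177155}{5684} = \frac{182839}{5684}$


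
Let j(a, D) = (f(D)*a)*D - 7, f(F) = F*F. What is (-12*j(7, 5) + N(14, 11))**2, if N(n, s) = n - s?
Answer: 108430569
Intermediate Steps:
f(F) = F**2
j(a, D) = -7 + a*D**3 (j(a, D) = (D**2*a)*D - 7 = (a*D**2)*D - 7 = a*D**3 - 7 = -7 + a*D**3)
(-12*j(7, 5) + N(14, 11))**2 = (-12*(-7 + 7*5**3) + (14 - 1*11))**2 = (-12*(-7 + 7*125) + (14 - 11))**2 = (-12*(-7 + 875) + 3)**2 = (-12*868 + 3)**2 = (-10416 + 3)**2 = (-10413)**2 = 108430569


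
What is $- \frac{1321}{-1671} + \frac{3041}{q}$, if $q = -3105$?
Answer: $- \frac{326602}{1729485} \approx -0.18884$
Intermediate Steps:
$- \frac{1321}{-1671} + \frac{3041}{q} = - \frac{1321}{-1671} + \frac{3041}{-3105} = \left(-1321\right) \left(- \frac{1}{1671}\right) + 3041 \left(- \frac{1}{3105}\right) = \frac{1321}{1671} - \frac{3041}{3105} = - \frac{326602}{1729485}$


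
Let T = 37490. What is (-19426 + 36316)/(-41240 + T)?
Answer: -563/125 ≈ -4.5040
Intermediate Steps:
(-19426 + 36316)/(-41240 + T) = (-19426 + 36316)/(-41240 + 37490) = 16890/(-3750) = 16890*(-1/3750) = -563/125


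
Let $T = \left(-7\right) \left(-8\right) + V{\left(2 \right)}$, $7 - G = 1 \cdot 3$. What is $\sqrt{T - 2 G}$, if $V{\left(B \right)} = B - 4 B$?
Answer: $\sqrt{42} \approx 6.4807$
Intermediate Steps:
$V{\left(B \right)} = - 3 B$
$G = 4$ ($G = 7 - 1 \cdot 3 = 7 - 3 = 4$)
$T = 50$ ($T = \left(-7\right) \left(-8\right) - 6 = 56 - 6 = 50$)
$\sqrt{T - 2 G} = \sqrt{50 - 8} = \sqrt{42}$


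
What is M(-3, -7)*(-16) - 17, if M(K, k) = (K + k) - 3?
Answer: 191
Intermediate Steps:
M(K, k) = -3 + K + k
M(-3, -7)*(-16) - 17 = (-3 - 3 - 7)*(-16) - 17 = -13*(-16) - 17 = 208 - 17 = 191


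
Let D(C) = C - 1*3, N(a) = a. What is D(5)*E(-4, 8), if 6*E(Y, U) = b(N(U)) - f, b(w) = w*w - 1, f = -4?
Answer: 67/3 ≈ 22.333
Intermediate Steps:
D(C) = -3 + C (D(C) = C - 3 = -3 + C)
b(w) = -1 + w**2 (b(w) = w**2 - 1 = -1 + w**2)
E(Y, U) = 1/2 + U**2/6 (E(Y, U) = ((-1 + U**2) - 1*(-4))/6 = ((-1 + U**2) + 4)/6 = (3 + U**2)/6 = 1/2 + U**2/6)
D(5)*E(-4, 8) = (-3 + 5)*(1/2 + (1/6)*8**2) = 2*(1/2 + (1/6)*64) = 2*(1/2 + 32/3) = 2*(67/6) = 67/3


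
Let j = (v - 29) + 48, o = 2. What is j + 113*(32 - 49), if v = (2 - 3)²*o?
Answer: -1900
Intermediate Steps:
v = 2 (v = (2 - 3)²*2 = (-1)²*2 = 1*2 = 2)
j = 21 (j = (2 - 29) + 48 = -27 + 48 = 21)
j + 113*(32 - 49) = 21 + 113*(32 - 49) = 21 + 113*(-17) = 21 - 1921 = -1900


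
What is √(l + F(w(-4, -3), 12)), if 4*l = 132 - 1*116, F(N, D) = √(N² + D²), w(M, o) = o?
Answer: √(4 + 3*√17) ≈ 4.0459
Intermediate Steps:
F(N, D) = √(D² + N²)
l = 4 (l = (132 - 1*116)/4 = (132 - 116)/4 = (¼)*16 = 4)
√(l + F(w(-4, -3), 12)) = √(4 + √(12² + (-3)²)) = √(4 + √(144 + 9)) = √(4 + √153) = √(4 + 3*√17)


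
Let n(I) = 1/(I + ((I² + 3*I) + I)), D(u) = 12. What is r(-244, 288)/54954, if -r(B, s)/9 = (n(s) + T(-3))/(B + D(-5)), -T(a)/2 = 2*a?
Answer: 1012609/119537699328 ≈ 8.4710e-6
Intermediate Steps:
T(a) = -4*a
n(I) = 1/(I² + 5*I) (n(I) = 1/(I + (I² + 4*I)) = 1/(I² + 5*I))
r(B, s) = -9*(12 + 1/(s*(5 + s)))/(12 + B) (r(B, s) = -9*(1/(s*(5 + s)) - 4*(-3))/(B + 12) = -9*(1/(s*(5 + s)) + 12)/(12 + B) = -9*(12 + 1/(s*(5 + s)))/(12 + B))
r(-244, 288)/54954 = (9*(-1 - 12*288*(5 + 288))/(288*(5 + 288)*(12 - 244)))/54954 = (9*(1/288)*(-1 - 12*288*293)/(293*(-232)))*(1/54954) = (9*(1/288)*(1/293)*(-1/232)*(-1 - 1012608))*(1/54954) = (9*(1/288)*(1/293)*(-1/232)*(-1012609))*(1/54954) = (1012609/2175232)*(1/54954) = 1012609/119537699328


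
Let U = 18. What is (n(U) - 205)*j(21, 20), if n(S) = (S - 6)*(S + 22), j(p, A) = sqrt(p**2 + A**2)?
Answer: 7975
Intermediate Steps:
j(p, A) = sqrt(A**2 + p**2)
n(S) = (-6 + S)*(22 + S)
(n(U) - 205)*j(21, 20) = ((-132 + 18**2 + 16*18) - 205)*sqrt(20**2 + 21**2) = ((-132 + 324 + 288) - 205)*sqrt(400 + 441) = (480 - 205)*sqrt(841) = 275*29 = 7975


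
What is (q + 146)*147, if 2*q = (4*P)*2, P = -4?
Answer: 19110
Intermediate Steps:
q = -16 (q = ((4*(-4))*2)/2 = (-16*2)/2 = (½)*(-32) = -16)
(q + 146)*147 = (-16 + 146)*147 = 130*147 = 19110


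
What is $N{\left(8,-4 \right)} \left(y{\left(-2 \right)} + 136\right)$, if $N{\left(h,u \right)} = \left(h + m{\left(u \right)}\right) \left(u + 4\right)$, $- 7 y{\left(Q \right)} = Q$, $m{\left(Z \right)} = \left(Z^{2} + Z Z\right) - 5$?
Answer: $0$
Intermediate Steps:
$m{\left(Z \right)} = -5 + 2 Z^{2}$ ($m{\left(Z \right)} = \left(Z^{2} + Z^{2}\right) - 5 = 2 Z^{2} - 5 = -5 + 2 Z^{2}$)
$y{\left(Q \right)} = - \frac{Q}{7}$
$N{\left(h,u \right)} = \left(4 + u\right) \left(-5 + h + 2 u^{2}\right)$ ($N{\left(h,u \right)} = \left(h + \left(-5 + 2 u^{2}\right)\right) \left(u + 4\right) = \left(-5 + h + 2 u^{2}\right) \left(4 + u\right) = \left(4 + u\right) \left(-5 + h + 2 u^{2}\right)$)
$N{\left(8,-4 \right)} \left(y{\left(-2 \right)} + 136\right) = \left(-20 + 4 \cdot 8 + 8 \left(-4\right)^{2} + 8 \left(-4\right) - 4 \left(-5 + 2 \left(-4\right)^{2}\right)\right) \left(\left(- \frac{1}{7}\right) \left(-2\right) + 136\right) = \left(-20 + 32 + 8 \cdot 16 - 32 - 4 \left(-5 + 2 \cdot 16\right)\right) \left(\frac{2}{7} + 136\right) = \left(-20 + 32 + 128 - 32 - 4 \left(-5 + 32\right)\right) \frac{954}{7} = \left(-20 + 32 + 128 - 32 - 108\right) \frac{954}{7} = 0 \cdot \frac{954}{7} = 0$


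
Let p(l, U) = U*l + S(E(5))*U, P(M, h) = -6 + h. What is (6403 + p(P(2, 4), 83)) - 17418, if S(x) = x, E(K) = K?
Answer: -10766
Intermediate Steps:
p(l, U) = 5*U + U*l (p(l, U) = U*l + 5*U = 5*U + U*l)
(6403 + p(P(2, 4), 83)) - 17418 = (6403 + 83*(5 + (-6 + 4))) - 17418 = (6403 + 83*(5 - 2)) - 17418 = (6403 + 83*3) - 17418 = (6403 + 249) - 17418 = 6652 - 17418 = -10766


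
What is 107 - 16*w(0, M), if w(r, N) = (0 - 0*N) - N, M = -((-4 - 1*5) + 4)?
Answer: 187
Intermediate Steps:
M = 5 (M = -((-4 - 5) + 4) = -(-9 + 4) = -1*(-5) = 5)
w(r, N) = -N (w(r, N) = (0 - 1*0) - N = (0 + 0) - N = 0 - N = -N)
107 - 16*w(0, M) = 107 - (-16)*5 = 107 - 16*(-5) = 107 + 80 = 187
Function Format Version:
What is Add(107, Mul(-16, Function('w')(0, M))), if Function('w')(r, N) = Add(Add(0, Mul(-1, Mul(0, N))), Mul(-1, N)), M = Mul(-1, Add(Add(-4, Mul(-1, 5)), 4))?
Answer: 187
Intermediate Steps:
M = 5 (M = Mul(-1, Add(Add(-4, -5), 4)) = Mul(-1, Add(-9, 4)) = Mul(-1, -5) = 5)
Function('w')(r, N) = Mul(-1, N) (Function('w')(r, N) = Add(Add(0, Mul(-1, 0)), Mul(-1, N)) = Add(Add(0, 0), Mul(-1, N)) = Add(0, Mul(-1, N)) = Mul(-1, N))
Add(107, Mul(-16, Function('w')(0, M))) = Add(107, Mul(-16, Mul(-1, 5))) = Add(107, Mul(-16, -5)) = Add(107, 80) = 187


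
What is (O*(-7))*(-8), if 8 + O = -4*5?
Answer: -1568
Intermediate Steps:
O = -28 (O = -8 - 4*5 = -8 - 20 = -28)
(O*(-7))*(-8) = -28*(-7)*(-8) = 196*(-8) = -1568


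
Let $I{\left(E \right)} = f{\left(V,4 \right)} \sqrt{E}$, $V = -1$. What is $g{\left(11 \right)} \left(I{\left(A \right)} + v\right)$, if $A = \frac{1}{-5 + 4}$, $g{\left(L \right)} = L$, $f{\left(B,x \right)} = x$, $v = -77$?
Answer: $-847 + 44 i \approx -847.0 + 44.0 i$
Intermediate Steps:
$A = -1$ ($A = \frac{1}{-1} = -1$)
$I{\left(E \right)} = 4 \sqrt{E}$
$g{\left(11 \right)} \left(I{\left(A \right)} + v\right) = 11 \left(4 \sqrt{-1} - 77\right) = 11 \left(4 i - 77\right) = 11 \left(-77 + 4 i\right) = -847 + 44 i$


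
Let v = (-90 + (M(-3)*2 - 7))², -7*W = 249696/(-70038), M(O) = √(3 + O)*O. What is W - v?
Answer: -85419687/9079 ≈ -9408.5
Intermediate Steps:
M(O) = O*√(3 + O)
W = 4624/9079 (W = -249696/(7*(-70038)) = -249696*(-1)/(7*70038) = -⅐*(-4624/1297) = 4624/9079 ≈ 0.50931)
v = 9409 (v = (-90 + (-3*√(3 - 3)*2 - 7))² = (-90 + (-3*√0*2 - 7))² = (-90 + (-3*0*2 - 7))² = (-90 + (0*2 - 7))² = (-90 + (0 - 7))² = (-90 - 7)² = (-97)² = 9409)
W - v = 4624/9079 - 1*9409 = 4624/9079 - 9409 = -85419687/9079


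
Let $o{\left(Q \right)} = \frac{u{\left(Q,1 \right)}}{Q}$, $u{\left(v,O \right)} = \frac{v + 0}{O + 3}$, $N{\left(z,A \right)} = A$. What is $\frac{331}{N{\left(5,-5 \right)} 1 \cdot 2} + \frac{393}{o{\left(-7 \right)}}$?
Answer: $\frac{15389}{10} \approx 1538.9$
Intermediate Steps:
$u{\left(v,O \right)} = \frac{v}{3 + O}$
$o{\left(Q \right)} = \frac{1}{4}$ ($o{\left(Q \right)} = \frac{Q \frac{1}{3 + 1}}{Q} = \frac{Q \frac{1}{4}}{Q} = \frac{\frac{1}{4} Q}{Q} = \frac{1}{4}$)
$\frac{331}{N{\left(5,-5 \right)} 1 \cdot 2} + \frac{393}{o{\left(-7 \right)}} = \frac{331}{\left(-5\right) 1 \cdot 2} + 393 \frac{1}{\frac{1}{4}} = \frac{331}{\left(-5\right) 2} + 393 \cdot 4 = \frac{331}{-10} + 1572 = 331 \left(- \frac{1}{10}\right) + 1572 = - \frac{331}{10} + 1572 = \frac{15389}{10}$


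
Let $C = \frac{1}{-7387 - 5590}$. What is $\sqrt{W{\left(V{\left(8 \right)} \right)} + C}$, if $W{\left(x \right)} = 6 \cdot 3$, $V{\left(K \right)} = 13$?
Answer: $\frac{\sqrt{3031232545}}{12977} \approx 4.2426$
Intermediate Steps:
$W{\left(x \right)} = 18$
$C = - \frac{1}{12977}$ ($C = \frac{1}{-12977} = - \frac{1}{12977} \approx -7.7059 \cdot 10^{-5}$)
$\sqrt{W{\left(V{\left(8 \right)} \right)} + C} = \sqrt{18 - \frac{1}{12977}} = \sqrt{\frac{233585}{12977}} = \frac{\sqrt{3031232545}}{12977}$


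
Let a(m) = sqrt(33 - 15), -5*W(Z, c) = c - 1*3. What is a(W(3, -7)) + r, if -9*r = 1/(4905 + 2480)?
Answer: -1/66465 + 3*sqrt(2) ≈ 4.2426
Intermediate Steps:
W(Z, c) = 3/5 - c/5 (W(Z, c) = -(c - 1*3)/5 = -(c - 3)/5 = -(-3 + c)/5 = 3/5 - c/5)
a(m) = 3*sqrt(2) (a(m) = sqrt(18) = 3*sqrt(2))
r = -1/66465 (r = -1/(9*(4905 + 2480)) = -1/9/7385 = -1/9*1/7385 = -1/66465 ≈ -1.5046e-5)
a(W(3, -7)) + r = 3*sqrt(2) - 1/66465 = -1/66465 + 3*sqrt(2)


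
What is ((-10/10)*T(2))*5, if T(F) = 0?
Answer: 0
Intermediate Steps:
((-10/10)*T(2))*5 = (-10/10*0)*5 = (-10*⅒*0)*5 = -1*0*5 = 0*5 = 0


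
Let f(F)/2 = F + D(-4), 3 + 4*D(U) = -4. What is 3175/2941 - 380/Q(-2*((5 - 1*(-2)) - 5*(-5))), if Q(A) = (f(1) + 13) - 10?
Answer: -2225635/8823 ≈ -252.25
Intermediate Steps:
D(U) = -7/4 (D(U) = -¾ + (¼)*(-4) = -¾ - 1 = -7/4)
f(F) = -7/2 + 2*F (f(F) = 2*(F - 7/4) = 2*(-7/4 + F) = -7/2 + 2*F)
Q(A) = 3/2 (Q(A) = ((-7/2 + 2*1) + 13) - 10 = ((-7/2 + 2) + 13) - 10 = (-3/2 + 13) - 10 = 23/2 - 10 = 3/2)
3175/2941 - 380/Q(-2*((5 - 1*(-2)) - 5*(-5))) = 3175/2941 - 380/3/2 = 3175*(1/2941) - 380*⅔ = 3175/2941 - 760/3 = -2225635/8823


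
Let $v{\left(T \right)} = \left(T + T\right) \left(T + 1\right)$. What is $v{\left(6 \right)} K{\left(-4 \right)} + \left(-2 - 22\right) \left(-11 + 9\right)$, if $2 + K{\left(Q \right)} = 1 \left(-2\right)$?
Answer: $-288$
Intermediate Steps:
$K{\left(Q \right)} = -4$ ($K{\left(Q \right)} = -2 + 1 \left(-2\right) = -2 - 2 = -4$)
$v{\left(T \right)} = 2 T \left(1 + T\right)$
$v{\left(6 \right)} K{\left(-4 \right)} + \left(-2 - 22\right) \left(-11 + 9\right) = 2 \cdot 6 \left(1 + 6\right) \left(-4\right) + \left(-2 - 22\right) \left(-11 + 9\right) = 2 \cdot 6 \cdot 7 \left(-4\right) - -48 = 84 \left(-4\right) + 48 = -336 + 48 = -288$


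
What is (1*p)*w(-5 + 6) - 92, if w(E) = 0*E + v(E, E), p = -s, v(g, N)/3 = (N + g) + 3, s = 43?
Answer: -737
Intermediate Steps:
v(g, N) = 9 + 3*N + 3*g (v(g, N) = 3*((N + g) + 3) = 3*(3 + N + g) = 9 + 3*N + 3*g)
p = -43 (p = -1*43 = -43)
w(E) = 9 + 6*E (w(E) = 0*E + (9 + 3*E + 3*E) = 0 + (9 + 6*E) = 9 + 6*E)
(1*p)*w(-5 + 6) - 92 = (1*(-43))*(9 + 6*(-5 + 6)) - 92 = -43*(9 + 6*1) - 92 = -43*(9 + 6) - 92 = -43*15 - 92 = -645 - 92 = -737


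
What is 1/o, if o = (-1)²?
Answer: 1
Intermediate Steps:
o = 1
1/o = 1/1 = 1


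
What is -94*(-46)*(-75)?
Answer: -324300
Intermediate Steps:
-94*(-46)*(-75) = 4324*(-75) = -324300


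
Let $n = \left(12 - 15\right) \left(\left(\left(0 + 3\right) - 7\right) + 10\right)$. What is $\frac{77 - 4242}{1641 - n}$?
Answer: $- \frac{595}{237} \approx -2.5105$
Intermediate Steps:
$n = -18$ ($n = \left(12 - 15\right) \left(\left(3 - 7\right) + 10\right) = - 3 \left(-4 + 10\right) = \left(-3\right) 6 = -18$)
$\frac{77 - 4242}{1641 - n} = \frac{77 - 4242}{1641 - -18} = \frac{77 - 4242}{1641 + 18} = - \frac{4165}{1659} = \left(-4165\right) \frac{1}{1659} = - \frac{595}{237}$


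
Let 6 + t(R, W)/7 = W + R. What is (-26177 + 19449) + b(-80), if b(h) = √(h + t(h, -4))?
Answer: -6728 + I*√710 ≈ -6728.0 + 26.646*I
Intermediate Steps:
t(R, W) = -42 + 7*R + 7*W (t(R, W) = -42 + 7*(W + R) = -42 + 7*(R + W) = -42 + (7*R + 7*W) = -42 + 7*R + 7*W)
b(h) = √(-70 + 8*h) (b(h) = √(h + (-42 + 7*h + 7*(-4))) = √(h + (-42 + 7*h - 28)) = √(h + (-70 + 7*h)) = √(-70 + 8*h))
(-26177 + 19449) + b(-80) = (-26177 + 19449) + √(-70 + 8*(-80)) = -6728 + √(-70 - 640) = -6728 + √(-710) = -6728 + I*√710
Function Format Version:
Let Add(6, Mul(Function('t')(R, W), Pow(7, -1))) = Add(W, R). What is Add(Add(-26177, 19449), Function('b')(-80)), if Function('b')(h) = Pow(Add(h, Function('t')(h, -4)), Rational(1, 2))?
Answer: Add(-6728, Mul(I, Pow(710, Rational(1, 2)))) ≈ Add(-6728.0, Mul(26.646, I))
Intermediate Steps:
Function('t')(R, W) = Add(-42, Mul(7, R), Mul(7, W)) (Function('t')(R, W) = Add(-42, Mul(7, Add(W, R))) = Add(-42, Mul(7, Add(R, W))) = Add(-42, Add(Mul(7, R), Mul(7, W))) = Add(-42, Mul(7, R), Mul(7, W)))
Function('b')(h) = Pow(Add(-70, Mul(8, h)), Rational(1, 2)) (Function('b')(h) = Pow(Add(h, Add(-42, Mul(7, h), Mul(7, -4))), Rational(1, 2)) = Pow(Add(h, Add(-42, Mul(7, h), -28)), Rational(1, 2)) = Pow(Add(h, Add(-70, Mul(7, h))), Rational(1, 2)) = Pow(Add(-70, Mul(8, h)), Rational(1, 2)))
Add(Add(-26177, 19449), Function('b')(-80)) = Add(Add(-26177, 19449), Pow(Add(-70, Mul(8, -80)), Rational(1, 2))) = Add(-6728, Pow(Add(-70, -640), Rational(1, 2))) = Add(-6728, Pow(-710, Rational(1, 2))) = Add(-6728, Mul(I, Pow(710, Rational(1, 2))))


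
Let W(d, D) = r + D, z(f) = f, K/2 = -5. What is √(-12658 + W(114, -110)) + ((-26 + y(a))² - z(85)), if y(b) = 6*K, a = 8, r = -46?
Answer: 7311 + I*√12814 ≈ 7311.0 + 113.2*I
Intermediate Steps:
K = -10 (K = 2*(-5) = -10)
W(d, D) = -46 + D
y(b) = -60 (y(b) = 6*(-10) = -60)
√(-12658 + W(114, -110)) + ((-26 + y(a))² - z(85)) = √(-12658 + (-46 - 110)) + ((-26 - 60)² - 1*85) = √(-12658 - 156) + ((-86)² - 85) = √(-12814) + (7396 - 85) = I*√12814 + 7311 = 7311 + I*√12814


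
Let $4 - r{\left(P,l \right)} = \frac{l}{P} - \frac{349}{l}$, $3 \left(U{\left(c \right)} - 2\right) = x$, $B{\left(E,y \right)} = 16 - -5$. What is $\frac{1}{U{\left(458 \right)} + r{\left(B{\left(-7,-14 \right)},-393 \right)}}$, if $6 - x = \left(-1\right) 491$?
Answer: $\frac{917}{173765} \approx 0.0052772$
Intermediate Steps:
$x = 497$ ($x = 6 - \left(-1\right) 491 = 6 - -491 = 6 + 491 = 497$)
$B{\left(E,y \right)} = 21$ ($B{\left(E,y \right)} = 16 + 5 = 21$)
$U{\left(c \right)} = \frac{503}{3}$ ($U{\left(c \right)} = 2 + \frac{1}{3} \cdot 497 = 2 + \frac{497}{3} = \frac{503}{3}$)
$r{\left(P,l \right)} = 4 + \frac{349}{l} - \frac{l}{P}$ ($r{\left(P,l \right)} = 4 - \left(\frac{l}{P} - \frac{349}{l}\right) = 4 - \left(- \frac{349}{l} + \frac{l}{P}\right) = 4 + \left(\frac{349}{l} - \frac{l}{P}\right) = 4 + \frac{349}{l} - \frac{l}{P}$)
$\frac{1}{U{\left(458 \right)} + r{\left(B{\left(-7,-14 \right)},-393 \right)}} = \frac{1}{\frac{503}{3} + \left(4 + \frac{349}{-393} - - \frac{393}{21}\right)} = \frac{1}{\frac{503}{3} + \left(4 + 349 \left(- \frac{1}{393}\right) - \left(-393\right) \frac{1}{21}\right)} = \frac{1}{\frac{503}{3} + \left(4 - \frac{349}{393} + \frac{131}{7}\right)} = \frac{1}{\frac{503}{3} + \frac{60044}{2751}} = \frac{1}{\frac{173765}{917}} = \frac{917}{173765}$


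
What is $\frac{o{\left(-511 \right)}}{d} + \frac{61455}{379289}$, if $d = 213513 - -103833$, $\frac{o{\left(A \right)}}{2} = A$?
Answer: $\frac{9557432536}{60182923497} \approx 0.15881$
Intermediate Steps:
$o{\left(A \right)} = 2 A$
$d = 317346$ ($d = 213513 + 103833 = 317346$)
$\frac{o{\left(-511 \right)}}{d} + \frac{61455}{379289} = \frac{2 \left(-511\right)}{317346} + \frac{61455}{379289} = \left(-1022\right) \frac{1}{317346} + 61455 \cdot \frac{1}{379289} = - \frac{511}{158673} + \frac{61455}{379289} = \frac{9557432536}{60182923497}$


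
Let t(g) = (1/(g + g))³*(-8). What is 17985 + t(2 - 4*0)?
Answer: 143879/8 ≈ 17985.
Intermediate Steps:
t(g) = -1/g³ (t(g) = (1/(2*g))³*(-8) = (1/(8*g³))*(-8) = -1/g³)
17985 + t(2 - 4*0) = 17985 - 1/(2 - 4*0)³ = 17985 - 1/(2 + 0)³ = 17985 - 1/2³ = 17985 - 1*⅛ = 17985 - ⅛ = 143879/8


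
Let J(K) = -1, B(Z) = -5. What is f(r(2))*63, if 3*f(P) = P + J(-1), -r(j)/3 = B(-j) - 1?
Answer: 357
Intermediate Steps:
r(j) = 18 (r(j) = -3*(-5 - 1) = -3*(-6) = 18)
f(P) = -⅓ + P/3 (f(P) = (P - 1)/3 = (-1 + P)/3 = -⅓ + P/3)
f(r(2))*63 = (-⅓ + (⅓)*18)*63 = (-⅓ + 6)*63 = (17/3)*63 = 357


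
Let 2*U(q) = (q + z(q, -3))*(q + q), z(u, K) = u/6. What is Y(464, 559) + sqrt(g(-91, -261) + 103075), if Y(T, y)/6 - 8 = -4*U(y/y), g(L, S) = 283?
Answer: 20 + sqrt(103358) ≈ 341.49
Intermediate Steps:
z(u, K) = u/6 (z(u, K) = u*(1/6) = u/6)
U(q) = 7*q**2/6 (U(q) = ((q + q/6)*(q + q))/2 = ((7*q/6)*(2*q))/2 = (7*q**2/3)/2 = 7*q**2/6)
Y(T, y) = 20 (Y(T, y) = 48 + 6*(-14*(y/y)**2/3) = 48 + 6*(-14*1**2/3) = 48 + 6*(-14/3) = 48 - 28 = 20)
Y(464, 559) + sqrt(g(-91, -261) + 103075) = 20 + sqrt(283 + 103075) = 20 + sqrt(103358)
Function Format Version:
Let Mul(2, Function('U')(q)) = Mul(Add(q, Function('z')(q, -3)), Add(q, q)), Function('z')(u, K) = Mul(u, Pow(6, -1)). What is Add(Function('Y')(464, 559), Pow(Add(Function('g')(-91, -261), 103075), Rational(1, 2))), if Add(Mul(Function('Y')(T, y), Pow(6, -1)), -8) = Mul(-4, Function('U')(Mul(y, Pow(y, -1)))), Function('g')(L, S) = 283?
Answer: Add(20, Pow(103358, Rational(1, 2))) ≈ 341.49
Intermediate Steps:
Function('z')(u, K) = Mul(Rational(1, 6), u) (Function('z')(u, K) = Mul(u, Rational(1, 6)) = Mul(Rational(1, 6), u))
Function('U')(q) = Mul(Rational(7, 6), Pow(q, 2)) (Function('U')(q) = Mul(Rational(1, 2), Mul(Add(q, Mul(Rational(1, 6), q)), Add(q, q))) = Mul(Rational(1, 2), Mul(Mul(Rational(7, 6), q), Mul(2, q))) = Mul(Rational(1, 2), Mul(Rational(7, 3), Pow(q, 2))) = Mul(Rational(7, 6), Pow(q, 2)))
Function('Y')(T, y) = 20 (Function('Y')(T, y) = Add(48, Mul(6, Mul(-4, Mul(Rational(7, 6), Pow(Mul(y, Pow(y, -1)), 2))))) = Add(48, Mul(6, Mul(-4, Mul(Rational(7, 6), Pow(1, 2))))) = Add(48, Mul(6, Mul(-4, Mul(Rational(7, 6), 1)))) = Add(48, Mul(6, Mul(-4, Rational(7, 6)))) = Add(48, Mul(6, Rational(-14, 3))) = Add(48, -28) = 20)
Add(Function('Y')(464, 559), Pow(Add(Function('g')(-91, -261), 103075), Rational(1, 2))) = Add(20, Pow(Add(283, 103075), Rational(1, 2))) = Add(20, Pow(103358, Rational(1, 2)))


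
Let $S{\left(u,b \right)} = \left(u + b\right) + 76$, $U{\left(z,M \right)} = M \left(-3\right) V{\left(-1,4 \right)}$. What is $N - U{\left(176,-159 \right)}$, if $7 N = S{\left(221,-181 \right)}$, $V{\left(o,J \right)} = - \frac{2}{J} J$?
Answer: $\frac{6794}{7} \approx 970.57$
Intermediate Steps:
$V{\left(o,J \right)} = -2$
$U{\left(z,M \right)} = 6 M$ ($U{\left(z,M \right)} = M \left(-3\right) \left(-2\right) = - 3 M \left(-2\right) = 6 M$)
$S{\left(u,b \right)} = 76 + b + u$ ($S{\left(u,b \right)} = \left(b + u\right) + 76 = 76 + b + u$)
$N = \frac{116}{7}$ ($N = \frac{76 - 181 + 221}{7} = \frac{1}{7} \cdot 116 = \frac{116}{7} \approx 16.571$)
$N - U{\left(176,-159 \right)} = \frac{116}{7} - 6 \left(-159\right) = \frac{116}{7} - -954 = \frac{116}{7} + 954 = \frac{6794}{7}$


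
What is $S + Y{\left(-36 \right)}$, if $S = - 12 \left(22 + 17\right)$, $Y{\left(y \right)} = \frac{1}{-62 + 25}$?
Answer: $- \frac{17317}{37} \approx -468.03$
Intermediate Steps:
$Y{\left(y \right)} = - \frac{1}{37}$ ($Y{\left(y \right)} = \frac{1}{-37} = - \frac{1}{37}$)
$S = -468$ ($S = \left(-12\right) 39 = -468$)
$S + Y{\left(-36 \right)} = -468 - \frac{1}{37} = - \frac{17317}{37}$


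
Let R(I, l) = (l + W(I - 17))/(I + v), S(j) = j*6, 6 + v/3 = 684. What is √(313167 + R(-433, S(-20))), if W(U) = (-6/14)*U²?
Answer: √39325970744403/11207 ≈ 559.56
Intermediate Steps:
v = 2034 (v = -18 + 3*684 = -18 + 2052 = 2034)
S(j) = 6*j
W(U) = -3*U²/7 (W(U) = (-6*1/14)*U² = -3*U²/7)
R(I, l) = (l - 3*(-17 + I)²/7)/(2034 + I) (R(I, l) = (l - 3*(I - 17)²/7)/(I + 2034) = (l - 3*(-17 + I)²/7)/(2034 + I))
√(313167 + R(-433, S(-20))) = √(313167 + (6*(-20) - 3*(-17 - 433)²/7)/(2034 - 433)) = √(313167 + (-120 - 3/7*(-450)²)/1601) = √(313167 + (-120 - 3/7*202500)/1601) = √(313167 + (-120 - 607500/7)/1601) = √(313167 + (1/1601)*(-608340/7)) = √(313167 - 608340/11207) = √(3509054229/11207) = √39325970744403/11207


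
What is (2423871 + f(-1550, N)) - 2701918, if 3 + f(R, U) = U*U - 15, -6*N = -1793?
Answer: -6795491/36 ≈ -1.8876e+5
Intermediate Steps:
N = 1793/6 (N = -⅙*(-1793) = 1793/6 ≈ 298.83)
f(R, U) = -18 + U² (f(R, U) = -3 + (U*U - 15) = -3 + (U² - 15) = -3 + (-15 + U²) = -18 + U²)
(2423871 + f(-1550, N)) - 2701918 = (2423871 + (-18 + (1793/6)²)) - 2701918 = (2423871 + (-18 + 3214849/36)) - 2701918 = (2423871 + 3214201/36) - 2701918 = 90473557/36 - 2701918 = -6795491/36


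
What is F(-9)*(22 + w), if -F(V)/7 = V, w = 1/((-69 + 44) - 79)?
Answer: 144081/104 ≈ 1385.4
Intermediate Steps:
w = -1/104 (w = 1/(-25 - 79) = 1/(-104) = -1/104 ≈ -0.0096154)
F(V) = -7*V
F(-9)*(22 + w) = (-7*(-9))*(22 - 1/104) = 63*(2287/104) = 144081/104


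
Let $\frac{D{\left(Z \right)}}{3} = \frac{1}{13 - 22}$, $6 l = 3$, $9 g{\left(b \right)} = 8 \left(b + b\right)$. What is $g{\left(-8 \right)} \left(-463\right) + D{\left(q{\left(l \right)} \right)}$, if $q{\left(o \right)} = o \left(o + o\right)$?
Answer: $\frac{59261}{9} \approx 6584.6$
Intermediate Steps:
$g{\left(b \right)} = \frac{16 b}{9}$ ($g{\left(b \right)} = \frac{8 \left(b + b\right)}{9} = \frac{8 \cdot 2 b}{9} = \frac{16 b}{9}$)
$l = \frac{1}{2}$ ($l = \frac{1}{6} \cdot 3 = \frac{1}{2} \approx 0.5$)
$q{\left(o \right)} = 2 o^{2}$ ($q{\left(o \right)} = o 2 o = 2 o^{2}$)
$D{\left(Z \right)} = - \frac{1}{3}$ ($D{\left(Z \right)} = \frac{3}{13 - 22} = \frac{3}{-9} = 3 \left(- \frac{1}{9}\right) = - \frac{1}{3}$)
$g{\left(-8 \right)} \left(-463\right) + D{\left(q{\left(l \right)} \right)} = \frac{16}{9} \left(-8\right) \left(-463\right) - \frac{1}{3} = \left(- \frac{128}{9}\right) \left(-463\right) - \frac{1}{3} = \frac{59264}{9} - \frac{1}{3} = \frac{59261}{9}$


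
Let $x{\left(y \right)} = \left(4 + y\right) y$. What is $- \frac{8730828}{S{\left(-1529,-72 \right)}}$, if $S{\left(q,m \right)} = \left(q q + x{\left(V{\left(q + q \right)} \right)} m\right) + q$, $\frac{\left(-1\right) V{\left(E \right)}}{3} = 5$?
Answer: $- \frac{2182707}{581108} \approx -3.7561$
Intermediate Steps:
$V{\left(E \right)} = -15$ ($V{\left(E \right)} = \left(-3\right) 5 = -15$)
$x{\left(y \right)} = y \left(4 + y\right)$
$S{\left(q,m \right)} = q + q^{2} + 165 m$ ($S{\left(q,m \right)} = \left(q q + - 15 \left(4 - 15\right) m\right) + q = \left(q^{2} + \left(-15\right) \left(-11\right) m\right) + q = \left(q^{2} + 165 m\right) + q = q + q^{2} + 165 m$)
$- \frac{8730828}{S{\left(-1529,-72 \right)}} = - \frac{8730828}{-1529 + \left(-1529\right)^{2} + 165 \left(-72\right)} = - \frac{8730828}{-1529 + 2337841 - 11880} = - \frac{8730828}{2324432} = \left(-8730828\right) \frac{1}{2324432} = - \frac{2182707}{581108}$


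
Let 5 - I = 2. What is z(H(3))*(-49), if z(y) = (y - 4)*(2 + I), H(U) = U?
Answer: 245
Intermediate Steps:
I = 3 (I = 5 - 1*2 = 5 - 2 = 3)
z(y) = -20 + 5*y (z(y) = (y - 4)*(2 + 3) = (-4 + y)*5 = -20 + 5*y)
z(H(3))*(-49) = (-20 + 5*3)*(-49) = (-20 + 15)*(-49) = -5*(-49) = 245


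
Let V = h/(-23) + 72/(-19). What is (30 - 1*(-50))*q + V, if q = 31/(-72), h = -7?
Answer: -149177/3933 ≈ -37.930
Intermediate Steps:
q = -31/72 (q = 31*(-1/72) = -31/72 ≈ -0.43056)
V = -1523/437 (V = -7/(-23) + 72/(-19) = -7*(-1/23) + 72*(-1/19) = 7/23 - 72/19 = -1523/437 ≈ -3.4851)
(30 - 1*(-50))*q + V = (30 - 1*(-50))*(-31/72) - 1523/437 = (30 + 50)*(-31/72) - 1523/437 = 80*(-31/72) - 1523/437 = -310/9 - 1523/437 = -149177/3933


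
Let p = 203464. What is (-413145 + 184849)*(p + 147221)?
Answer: -80059982760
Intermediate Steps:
(-413145 + 184849)*(p + 147221) = (-413145 + 184849)*(203464 + 147221) = -228296*350685 = -80059982760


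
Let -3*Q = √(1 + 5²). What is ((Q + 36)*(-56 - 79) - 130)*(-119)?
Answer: 593810 - 5355*√26 ≈ 5.6651e+5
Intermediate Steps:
Q = -√26/3 (Q = -√(1 + 5²)/3 = -√(1 + 25)/3 = -√26/3 ≈ -1.6997)
((Q + 36)*(-56 - 79) - 130)*(-119) = ((-√26/3 + 36)*(-56 - 79) - 130)*(-119) = ((36 - √26/3)*(-135) - 130)*(-119) = ((-4860 + 45*√26) - 130)*(-119) = (-4990 + 45*√26)*(-119) = 593810 - 5355*√26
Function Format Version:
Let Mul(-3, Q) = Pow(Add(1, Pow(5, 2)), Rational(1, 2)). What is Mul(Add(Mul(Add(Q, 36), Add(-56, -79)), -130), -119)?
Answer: Add(593810, Mul(-5355, Pow(26, Rational(1, 2)))) ≈ 5.6651e+5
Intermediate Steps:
Q = Mul(Rational(-1, 3), Pow(26, Rational(1, 2))) (Q = Mul(Rational(-1, 3), Pow(Add(1, Pow(5, 2)), Rational(1, 2))) = Mul(Rational(-1, 3), Pow(Add(1, 25), Rational(1, 2))) = Mul(Rational(-1, 3), Pow(26, Rational(1, 2))) ≈ -1.6997)
Mul(Add(Mul(Add(Q, 36), Add(-56, -79)), -130), -119) = Mul(Add(Mul(Add(Mul(Rational(-1, 3), Pow(26, Rational(1, 2))), 36), Add(-56, -79)), -130), -119) = Mul(Add(Mul(Add(36, Mul(Rational(-1, 3), Pow(26, Rational(1, 2)))), -135), -130), -119) = Mul(Add(Add(-4860, Mul(45, Pow(26, Rational(1, 2)))), -130), -119) = Mul(Add(-4990, Mul(45, Pow(26, Rational(1, 2)))), -119) = Add(593810, Mul(-5355, Pow(26, Rational(1, 2))))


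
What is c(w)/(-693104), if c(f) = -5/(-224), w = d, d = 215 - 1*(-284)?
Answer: -5/155255296 ≈ -3.2205e-8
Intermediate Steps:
d = 499 (d = 215 + 284 = 499)
w = 499
c(f) = 5/224 (c(f) = -5*(-1/224) = 5/224)
c(w)/(-693104) = (5/224)/(-693104) = (5/224)*(-1/693104) = -5/155255296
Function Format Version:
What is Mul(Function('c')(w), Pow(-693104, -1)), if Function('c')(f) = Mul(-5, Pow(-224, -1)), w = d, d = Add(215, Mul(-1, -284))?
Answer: Rational(-5, 155255296) ≈ -3.2205e-8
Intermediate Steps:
d = 499 (d = Add(215, 284) = 499)
w = 499
Function('c')(f) = Rational(5, 224) (Function('c')(f) = Mul(-5, Rational(-1, 224)) = Rational(5, 224))
Mul(Function('c')(w), Pow(-693104, -1)) = Mul(Rational(5, 224), Pow(-693104, -1)) = Mul(Rational(5, 224), Rational(-1, 693104)) = Rational(-5, 155255296)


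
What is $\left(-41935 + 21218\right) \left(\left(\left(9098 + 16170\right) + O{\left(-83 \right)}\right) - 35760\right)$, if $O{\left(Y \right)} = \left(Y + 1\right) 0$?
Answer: $217362764$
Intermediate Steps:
$O{\left(Y \right)} = 0$ ($O{\left(Y \right)} = \left(1 + Y\right) 0 = 0$)
$\left(-41935 + 21218\right) \left(\left(\left(9098 + 16170\right) + O{\left(-83 \right)}\right) - 35760\right) = \left(-41935 + 21218\right) \left(\left(\left(9098 + 16170\right) + 0\right) - 35760\right) = - 20717 \left(\left(25268 + 0\right) - 35760\right) = - 20717 \left(25268 - 35760\right) = \left(-20717\right) \left(-10492\right) = 217362764$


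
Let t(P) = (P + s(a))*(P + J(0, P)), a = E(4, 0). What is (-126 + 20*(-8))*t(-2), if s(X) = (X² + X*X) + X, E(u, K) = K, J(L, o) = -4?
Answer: -3432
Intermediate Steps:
a = 0
s(X) = X + 2*X² (s(X) = (X² + X²) + X = 2*X² + X = X + 2*X²)
t(P) = P*(-4 + P) (t(P) = (P + 0*(1 + 2*0))*(P - 4) = (P + 0*(1 + 0))*(-4 + P) = (P + 0*1)*(-4 + P) = (P + 0)*(-4 + P) = P*(-4 + P))
(-126 + 20*(-8))*t(-2) = (-126 + 20*(-8))*(-2*(-4 - 2)) = (-126 - 160)*(-2*(-6)) = -286*12 = -3432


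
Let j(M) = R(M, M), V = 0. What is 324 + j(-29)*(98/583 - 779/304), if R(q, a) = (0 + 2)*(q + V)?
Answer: 2158851/4664 ≈ 462.88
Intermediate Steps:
R(q, a) = 2*q (R(q, a) = (0 + 2)*(q + 0) = 2*q)
j(M) = 2*M
324 + j(-29)*(98/583 - 779/304) = 324 + (2*(-29))*(98/583 - 779/304) = 324 - 58*(98*(1/583) - 779*1/304) = 324 - 58*(98/583 - 41/16) = 324 - 58*(-22335/9328) = 324 + 647715/4664 = 2158851/4664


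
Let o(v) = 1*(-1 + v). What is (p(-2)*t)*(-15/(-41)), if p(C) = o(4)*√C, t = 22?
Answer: 990*I*√2/41 ≈ 34.148*I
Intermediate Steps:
o(v) = -1 + v
p(C) = 3*√C (p(C) = (-1 + 4)*√C = 3*√C)
(p(-2)*t)*(-15/(-41)) = ((3*√(-2))*22)*(-15/(-41)) = ((3*(I*√2))*22)*(-15*(-1/41)) = ((3*I*√2)*22)*(15/41) = (66*I*√2)*(15/41) = 990*I*√2/41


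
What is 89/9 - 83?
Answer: -658/9 ≈ -73.111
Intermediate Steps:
89/9 - 83 = -658/9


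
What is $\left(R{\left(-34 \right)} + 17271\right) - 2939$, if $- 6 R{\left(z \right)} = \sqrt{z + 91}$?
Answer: $14332 - \frac{\sqrt{57}}{6} \approx 14331.0$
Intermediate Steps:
$R{\left(z \right)} = - \frac{\sqrt{91 + z}}{6}$ ($R{\left(z \right)} = - \frac{\sqrt{z + 91}}{6} = - \frac{\sqrt{91 + z}}{6}$)
$\left(R{\left(-34 \right)} + 17271\right) - 2939 = \left(- \frac{\sqrt{91 - 34}}{6} + 17271\right) - 2939 = \left(- \frac{\sqrt{57}}{6} + 17271\right) - 2939 = \left(17271 - \frac{\sqrt{57}}{6}\right) - 2939 = 14332 - \frac{\sqrt{57}}{6}$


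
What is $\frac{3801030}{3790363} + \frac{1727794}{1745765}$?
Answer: $\frac{13184671587172}{6617083062695} \approx 1.9925$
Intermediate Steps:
$\frac{3801030}{3790363} + \frac{1727794}{1745765} = \frac{13184671587172}{6617083062695}$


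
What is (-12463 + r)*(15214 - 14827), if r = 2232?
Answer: -3959397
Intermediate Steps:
(-12463 + r)*(15214 - 14827) = (-12463 + 2232)*(15214 - 14827) = -10231*387 = -3959397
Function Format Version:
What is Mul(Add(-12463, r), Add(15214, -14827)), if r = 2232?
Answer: -3959397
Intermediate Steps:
Mul(Add(-12463, r), Add(15214, -14827)) = Mul(Add(-12463, 2232), Add(15214, -14827)) = Mul(-10231, 387) = -3959397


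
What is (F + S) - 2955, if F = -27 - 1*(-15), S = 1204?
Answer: -1763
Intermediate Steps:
F = -12 (F = -27 + 15 = -12)
(F + S) - 2955 = (-12 + 1204) - 2955 = 1192 - 2955 = -1763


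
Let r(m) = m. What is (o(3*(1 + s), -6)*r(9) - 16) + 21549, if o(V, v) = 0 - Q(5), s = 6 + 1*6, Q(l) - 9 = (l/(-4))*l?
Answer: 86033/4 ≈ 21508.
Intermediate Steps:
Q(l) = 9 - l²/4 (Q(l) = 9 + (l/(-4))*l = 9 + (l*(-¼))*l = 9 + (-l/4)*l = 9 - l²/4)
s = 12 (s = 6 + 6 = 12)
o(V, v) = -11/4 (o(V, v) = 0 - (9 - ¼*5²) = 0 - (9 - ¼*25) = 0 - (9 - 25/4) = 0 - 1*11/4 = 0 - 11/4 = -11/4)
(o(3*(1 + s), -6)*r(9) - 16) + 21549 = (-11/4*9 - 16) + 21549 = (-99/4 - 16) + 21549 = -163/4 + 21549 = 86033/4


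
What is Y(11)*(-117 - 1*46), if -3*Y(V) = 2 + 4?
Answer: 326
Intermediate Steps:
Y(V) = -2 (Y(V) = -(2 + 4)/3 = -⅓*6 = -2)
Y(11)*(-117 - 1*46) = -2*(-117 - 1*46) = -2*(-117 - 46) = -2*(-163) = 326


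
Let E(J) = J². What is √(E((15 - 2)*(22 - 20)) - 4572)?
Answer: 2*I*√974 ≈ 62.418*I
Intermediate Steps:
√(E((15 - 2)*(22 - 20)) - 4572) = √(((15 - 2)*(22 - 20))² - 4572) = √((13*2)² - 4572) = √(26² - 4572) = √(676 - 4572) = √(-3896) = 2*I*√974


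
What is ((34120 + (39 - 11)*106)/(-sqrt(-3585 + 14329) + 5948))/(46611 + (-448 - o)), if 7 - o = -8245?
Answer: 27574928/167604341445 + 9272*sqrt(2686)/167604341445 ≈ 0.00016739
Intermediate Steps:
o = 8252 (o = 7 - 1*(-8245) = 7 + 8245 = 8252)
((34120 + (39 - 11)*106)/(-sqrt(-3585 + 14329) + 5948))/(46611 + (-448 - o)) = ((34120 + (39 - 11)*106)/(-sqrt(-3585 + 14329) + 5948))/(46611 + (-448 - 1*8252)) = ((34120 + 28*106)/(-sqrt(10744) + 5948))/(46611 + (-448 - 8252)) = ((34120 + 2968)/(-2*sqrt(2686) + 5948))/(46611 - 8700) = (37088/(-2*sqrt(2686) + 5948))/37911 = (37088/(5948 - 2*sqrt(2686)))*(1/37911) = 37088/(37911*(5948 - 2*sqrt(2686)))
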